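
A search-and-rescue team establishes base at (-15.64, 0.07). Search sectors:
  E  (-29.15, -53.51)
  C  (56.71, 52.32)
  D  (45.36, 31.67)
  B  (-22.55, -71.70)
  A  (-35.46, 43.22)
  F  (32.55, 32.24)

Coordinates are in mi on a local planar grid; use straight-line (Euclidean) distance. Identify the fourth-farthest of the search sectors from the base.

F

Distance to each, sorted:
C: 89.2 mi
B: 72.1 mi
D: 68.7 mi
F: 57.9 mi
E: 55.3 mi
A: 47.5 mi
The fourth-farthest is F at 57.9 mi.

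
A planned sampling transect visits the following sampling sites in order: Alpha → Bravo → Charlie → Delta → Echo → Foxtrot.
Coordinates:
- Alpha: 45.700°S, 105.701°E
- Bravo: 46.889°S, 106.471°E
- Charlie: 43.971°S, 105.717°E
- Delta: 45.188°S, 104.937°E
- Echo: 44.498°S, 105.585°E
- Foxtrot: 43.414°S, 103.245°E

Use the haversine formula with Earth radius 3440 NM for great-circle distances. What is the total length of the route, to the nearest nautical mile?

Leg distances:
Alpha→Bravo: 78.2 NM  (cumulative 78.2 NM)
Bravo→Charlie: 178.0 NM  (cumulative 256.3 NM)
Charlie→Delta: 80.3 NM  (cumulative 336.6 NM)
Delta→Echo: 49.8 NM  (cumulative 386.3 NM)
Echo→Foxtrot: 120.3 NM  (cumulative 506.6 NM)
Total route length ≈ 507 NM.

507 NM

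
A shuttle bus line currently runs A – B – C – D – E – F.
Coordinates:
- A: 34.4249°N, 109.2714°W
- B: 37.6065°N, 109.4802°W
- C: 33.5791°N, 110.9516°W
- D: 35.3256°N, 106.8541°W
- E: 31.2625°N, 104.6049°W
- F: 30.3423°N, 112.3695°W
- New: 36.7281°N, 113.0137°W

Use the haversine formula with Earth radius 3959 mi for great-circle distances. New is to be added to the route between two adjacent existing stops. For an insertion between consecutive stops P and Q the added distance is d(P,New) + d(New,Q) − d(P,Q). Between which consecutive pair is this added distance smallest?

between B and C

Added distance for inserting New between each consecutive pair:
A–B: 247.3 mi
B–C: 160.3 mi
C–D: 341.5 mi
D–E: 659.9 mi
E–F: 589.4 mi
Smallest added distance is 160.3 mi, inserting between B and C.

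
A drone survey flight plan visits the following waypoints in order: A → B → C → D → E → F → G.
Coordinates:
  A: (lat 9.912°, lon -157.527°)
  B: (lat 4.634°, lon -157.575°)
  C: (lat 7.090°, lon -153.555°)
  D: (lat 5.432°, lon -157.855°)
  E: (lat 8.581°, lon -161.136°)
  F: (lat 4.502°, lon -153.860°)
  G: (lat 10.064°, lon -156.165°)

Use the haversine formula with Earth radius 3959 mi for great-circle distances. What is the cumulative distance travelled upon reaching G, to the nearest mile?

Leg distances:
A→B: 364.7 mi  (cumulative 364.7 mi)
B→C: 324.3 mi  (cumulative 689.0 mi)
C→D: 316.8 mi  (cumulative 1005.7 mi)
D→E: 313.0 mi  (cumulative 1318.7 mi)
E→F: 573.4 mi  (cumulative 1892.1 mi)
F→G: 415.5 mi  (cumulative 2307.7 mi)
Cumulative distance at G ≈ 2308 mi.

2308 mi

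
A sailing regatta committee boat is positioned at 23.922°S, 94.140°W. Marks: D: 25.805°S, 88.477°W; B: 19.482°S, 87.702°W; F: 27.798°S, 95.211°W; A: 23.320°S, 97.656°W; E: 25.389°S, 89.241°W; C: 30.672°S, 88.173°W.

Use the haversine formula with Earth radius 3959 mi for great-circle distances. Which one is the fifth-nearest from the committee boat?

Distances from the committee boat (23.922°S, 94.140°W):
A: 226.4 mi
F: 276.0 mi
E: 323.9 mi
D: 378.1 mi
B: 514.6 mi
C: 592.9 mi
The fifth-nearest is B at 514.6 mi.

B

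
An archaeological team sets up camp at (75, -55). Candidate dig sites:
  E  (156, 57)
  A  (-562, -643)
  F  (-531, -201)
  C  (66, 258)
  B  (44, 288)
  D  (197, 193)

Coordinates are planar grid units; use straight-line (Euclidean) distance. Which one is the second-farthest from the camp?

F

Distances from the camp ((75, -55)):
A: 866.9
F: 623.3
B: 344.4
C: 313.1
D: 276.4
E: 138.2
The second-farthest is F at 623.3.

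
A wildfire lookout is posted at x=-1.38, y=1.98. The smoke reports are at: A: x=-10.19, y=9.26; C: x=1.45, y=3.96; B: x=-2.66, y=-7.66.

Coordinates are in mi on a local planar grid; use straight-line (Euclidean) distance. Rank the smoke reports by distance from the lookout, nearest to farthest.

C, B, A

Distances from the lookout:
C x=1.45, y=3.96: 3.5 mi
B x=-2.66, y=-7.66: 9.7 mi
A x=-10.19, y=9.26: 11.4 mi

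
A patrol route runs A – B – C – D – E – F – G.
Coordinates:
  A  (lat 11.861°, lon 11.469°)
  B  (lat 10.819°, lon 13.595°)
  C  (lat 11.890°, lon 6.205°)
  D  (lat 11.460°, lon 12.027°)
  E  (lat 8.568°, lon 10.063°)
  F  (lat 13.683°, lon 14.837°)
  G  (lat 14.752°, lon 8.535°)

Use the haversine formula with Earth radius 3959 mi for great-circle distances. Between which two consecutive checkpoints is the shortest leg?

Leg distances:
A→B: 161.0 mi
B→C: 506.1 mi
C→D: 395.1 mi
D→E: 240.4 mi
E→F: 479.2 mi
F→G: 428.5 mi
The shortest leg is A–B at 161.0 mi.

A–B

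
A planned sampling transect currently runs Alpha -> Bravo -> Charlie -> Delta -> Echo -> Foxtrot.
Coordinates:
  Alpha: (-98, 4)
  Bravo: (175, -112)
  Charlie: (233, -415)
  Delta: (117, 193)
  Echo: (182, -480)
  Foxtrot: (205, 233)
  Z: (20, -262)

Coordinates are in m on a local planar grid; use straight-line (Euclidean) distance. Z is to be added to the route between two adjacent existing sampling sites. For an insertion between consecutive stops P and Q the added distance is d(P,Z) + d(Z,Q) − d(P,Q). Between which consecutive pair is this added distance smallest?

between Delta and Echo

Added distance for inserting Z between each consecutive pair:
Alpha–Bravo: 210.1 m
Bravo–Charlie: 169.5 m
Charlie–Delta: 108.5 m
Delta–Echo: 60.7 m
Echo–Foxtrot: 86.7 m
Smallest added distance is 60.7 m, inserting between Delta and Echo.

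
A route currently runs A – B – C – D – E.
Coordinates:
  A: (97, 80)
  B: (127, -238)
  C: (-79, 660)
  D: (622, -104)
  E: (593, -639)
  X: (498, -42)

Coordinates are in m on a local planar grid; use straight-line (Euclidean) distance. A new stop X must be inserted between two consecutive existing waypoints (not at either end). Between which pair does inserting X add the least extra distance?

between C and D

Added distance for inserting X between each consecutive pair:
A–B: 519.3 m
B–C: 407.0 m
C–D: 10.5 m
D–E: 207.4 m
Smallest added distance is 10.5 m, inserting between C and D.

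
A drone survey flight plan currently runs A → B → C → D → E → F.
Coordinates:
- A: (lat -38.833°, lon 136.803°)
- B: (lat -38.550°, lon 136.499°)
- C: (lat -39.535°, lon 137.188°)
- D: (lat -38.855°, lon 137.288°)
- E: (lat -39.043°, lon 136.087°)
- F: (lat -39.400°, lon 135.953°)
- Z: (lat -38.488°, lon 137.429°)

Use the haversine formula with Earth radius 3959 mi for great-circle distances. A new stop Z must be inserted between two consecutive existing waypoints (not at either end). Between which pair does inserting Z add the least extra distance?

between D and E

Added distance for inserting Z between each consecutive pair:
A–B: 66.3 mi
B–C: 46.5 mi
C–D: 52.7 mi
D–E: 42.5 mi
E–F: 157.5 mi
Smallest added distance is 42.5 mi, inserting between D and E.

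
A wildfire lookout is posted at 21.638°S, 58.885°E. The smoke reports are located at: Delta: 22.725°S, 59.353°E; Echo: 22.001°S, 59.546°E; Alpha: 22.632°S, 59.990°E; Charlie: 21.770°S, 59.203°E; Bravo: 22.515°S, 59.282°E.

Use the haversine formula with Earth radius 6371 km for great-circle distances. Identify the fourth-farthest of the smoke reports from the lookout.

Distance to each, sorted:
Alpha: 158.6 km
Delta: 130.1 km
Bravo: 105.8 km
Echo: 79.3 km
Charlie: 36.0 km
The fourth-farthest is Echo at 79.3 km.

Echo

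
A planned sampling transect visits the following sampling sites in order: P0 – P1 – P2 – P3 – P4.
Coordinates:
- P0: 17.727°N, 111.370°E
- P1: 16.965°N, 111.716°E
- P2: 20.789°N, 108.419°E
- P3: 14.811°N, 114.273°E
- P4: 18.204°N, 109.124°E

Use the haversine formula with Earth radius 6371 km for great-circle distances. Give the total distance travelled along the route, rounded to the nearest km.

2216 km

Leg distances:
P0→P1: 92.3 km  (cumulative 92.3 km)
P1→P2: 548.7 km  (cumulative 641.0 km)
P2→P3: 908.6 km  (cumulative 1549.6 km)
P3→P4: 666.0 km  (cumulative 2215.6 km)
Total route length ≈ 2216 km.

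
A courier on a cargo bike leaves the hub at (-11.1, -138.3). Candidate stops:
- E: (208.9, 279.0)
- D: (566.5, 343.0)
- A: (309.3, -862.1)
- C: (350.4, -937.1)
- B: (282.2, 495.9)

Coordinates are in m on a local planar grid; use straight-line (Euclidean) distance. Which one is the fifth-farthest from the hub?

Distances from the hub ((-11.1, -138.3)):
C: 876.8 m
A: 791.5 m
D: 751.8 m
B: 698.7 m
E: 471.7 m
The fifth-farthest is E at 471.7 m.

E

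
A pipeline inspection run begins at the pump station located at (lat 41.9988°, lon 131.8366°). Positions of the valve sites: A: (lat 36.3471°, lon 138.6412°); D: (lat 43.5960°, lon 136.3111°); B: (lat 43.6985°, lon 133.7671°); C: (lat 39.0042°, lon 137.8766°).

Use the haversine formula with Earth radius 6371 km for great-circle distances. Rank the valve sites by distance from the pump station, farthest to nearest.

A, C, D, B

Distance from the pump station at (lat 41.9988°, lon 131.8366°) to each:
A (lat 36.3471°, lon 138.6412°): 859.1 km
C (lat 39.0042°, lon 137.8766°): 609.4 km
D (lat 43.5960°, lon 136.3111°): 405.9 km
B (lat 43.6985°, lon 133.7671°): 245.9 km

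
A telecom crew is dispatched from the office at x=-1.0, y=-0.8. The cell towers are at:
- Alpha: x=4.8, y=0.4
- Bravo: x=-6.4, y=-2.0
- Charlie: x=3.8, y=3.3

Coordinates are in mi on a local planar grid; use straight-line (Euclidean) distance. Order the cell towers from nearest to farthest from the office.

Computing each straight-line distance from x=-1.0, y=-0.8:
Bravo x=-6.4, y=-2.0: 5.5 mi
Alpha x=4.8, y=0.4: 5.9 mi
Charlie x=3.8, y=3.3: 6.3 mi

Bravo, Alpha, Charlie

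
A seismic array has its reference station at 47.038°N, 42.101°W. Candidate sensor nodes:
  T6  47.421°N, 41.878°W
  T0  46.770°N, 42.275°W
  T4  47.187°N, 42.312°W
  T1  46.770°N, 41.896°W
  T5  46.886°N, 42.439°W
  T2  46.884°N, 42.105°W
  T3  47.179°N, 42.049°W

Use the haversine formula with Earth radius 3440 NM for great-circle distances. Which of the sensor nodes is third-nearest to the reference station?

Distances from the reference station (47.038°N, 42.101°W):
T3: 8.7 NM
T2: 9.2 NM
T4: 12.4 NM
T5: 16.6 NM
T0: 17.6 NM
T1: 18.2 NM
T6: 24.7 NM
The third-nearest is T4 at 12.4 NM.

T4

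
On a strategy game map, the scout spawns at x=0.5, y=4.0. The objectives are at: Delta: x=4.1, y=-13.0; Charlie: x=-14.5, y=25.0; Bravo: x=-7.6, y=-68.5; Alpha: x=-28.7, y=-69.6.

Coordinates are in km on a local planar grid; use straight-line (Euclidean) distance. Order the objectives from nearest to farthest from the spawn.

Delta, Charlie, Bravo, Alpha

Computing each straight-line distance from x=0.5, y=4.0:
Delta x=4.1, y=-13.0: 17.4 km
Charlie x=-14.5, y=25.0: 25.8 km
Bravo x=-7.6, y=-68.5: 73.0 km
Alpha x=-28.7, y=-69.6: 79.2 km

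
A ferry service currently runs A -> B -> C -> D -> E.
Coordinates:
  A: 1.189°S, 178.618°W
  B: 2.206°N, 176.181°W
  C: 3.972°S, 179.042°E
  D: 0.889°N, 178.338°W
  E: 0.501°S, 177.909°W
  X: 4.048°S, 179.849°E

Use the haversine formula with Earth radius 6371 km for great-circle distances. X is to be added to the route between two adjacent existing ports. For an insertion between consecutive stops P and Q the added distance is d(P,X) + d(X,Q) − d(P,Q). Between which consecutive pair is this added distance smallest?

between B and C

Added distance for inserting X between each consecutive pair:
A–B: 719.5 km
B–C: 45.3 km
C–D: 60.7 km
D–E: 889.5 km
Smallest added distance is 45.3 km, inserting between B and C.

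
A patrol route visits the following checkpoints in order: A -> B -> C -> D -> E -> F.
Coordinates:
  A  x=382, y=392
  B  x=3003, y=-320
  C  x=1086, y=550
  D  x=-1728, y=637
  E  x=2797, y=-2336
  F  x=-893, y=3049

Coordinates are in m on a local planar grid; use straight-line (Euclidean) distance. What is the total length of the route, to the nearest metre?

Leg distances:
A→B: 2716.0 m  (cumulative 2716.0 m)
B→C: 2105.2 m  (cumulative 4821.2 m)
C→D: 2815.3 m  (cumulative 7636.5 m)
D→E: 5414.3 m  (cumulative 13050.8 m)
E→F: 6528.0 m  (cumulative 19578.8 m)
Total route length ≈ 19579 m.

19579 m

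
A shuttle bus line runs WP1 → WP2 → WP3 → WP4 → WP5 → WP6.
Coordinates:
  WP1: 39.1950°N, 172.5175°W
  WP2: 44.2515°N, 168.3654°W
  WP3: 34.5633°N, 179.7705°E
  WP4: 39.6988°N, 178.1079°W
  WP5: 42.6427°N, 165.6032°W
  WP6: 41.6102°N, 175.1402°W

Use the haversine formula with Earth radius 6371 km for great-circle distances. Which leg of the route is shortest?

Leg distances:
WP1→WP2: 659.2 km
WP2→WP3: 1480.0 km
WP3→WP4: 601.2 km
WP4→WP5: 1095.4 km
WP5→WP6: 794.4 km
The shortest leg is WP3–WP4 at 601.2 km.

WP3–WP4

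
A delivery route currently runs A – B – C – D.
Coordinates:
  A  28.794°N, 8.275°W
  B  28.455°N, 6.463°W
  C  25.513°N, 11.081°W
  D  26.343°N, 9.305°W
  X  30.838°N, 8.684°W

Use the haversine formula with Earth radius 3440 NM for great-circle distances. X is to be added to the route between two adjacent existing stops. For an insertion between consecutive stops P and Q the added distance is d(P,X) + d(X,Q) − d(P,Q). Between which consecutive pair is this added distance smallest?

between A and B

Added distance for inserting X between each consecutive pair:
A–B: 211.0 NM
B–C: 224.4 NM
C–D: 507.7 NM
Smallest added distance is 211.0 NM, inserting between A and B.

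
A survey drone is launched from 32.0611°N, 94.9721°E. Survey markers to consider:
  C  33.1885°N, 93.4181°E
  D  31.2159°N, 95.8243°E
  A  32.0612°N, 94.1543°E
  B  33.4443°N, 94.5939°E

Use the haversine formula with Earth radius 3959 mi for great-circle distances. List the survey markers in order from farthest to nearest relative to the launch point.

C, B, D, A

Distance from the launch point at 32.0611°N, 94.9721°E to each:
C 33.1885°N, 93.4181°E: 119.4 mi
B 33.4443°N, 94.5939°E: 98.1 mi
D 31.2159°N, 95.8243°E: 77.0 mi
A 32.0612°N, 94.1543°E: 47.9 mi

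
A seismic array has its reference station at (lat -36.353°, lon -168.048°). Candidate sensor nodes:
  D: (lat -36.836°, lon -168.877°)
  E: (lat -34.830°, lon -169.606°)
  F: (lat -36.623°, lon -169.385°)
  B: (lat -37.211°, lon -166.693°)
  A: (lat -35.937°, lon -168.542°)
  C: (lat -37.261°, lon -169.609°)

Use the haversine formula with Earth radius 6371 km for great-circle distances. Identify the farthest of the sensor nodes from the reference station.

E

Distance to each, sorted:
E: 220.3 km
C: 171.8 km
B: 153.8 km
F: 123.2 km
D: 91.4 km
A: 64.1 km
The farthest is E at 220.3 km.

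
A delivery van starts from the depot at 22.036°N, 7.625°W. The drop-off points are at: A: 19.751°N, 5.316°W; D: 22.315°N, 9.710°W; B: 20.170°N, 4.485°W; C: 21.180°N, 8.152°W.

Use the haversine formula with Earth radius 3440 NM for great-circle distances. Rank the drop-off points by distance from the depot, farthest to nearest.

B, A, D, C

Distances from the depot:
B 20.170°N, 4.485°W: 208.5 NM
A 19.751°N, 5.316°W: 188.7 NM
D 22.315°N, 9.710°W: 117.1 NM
C 21.180°N, 8.152°W: 59.2 NM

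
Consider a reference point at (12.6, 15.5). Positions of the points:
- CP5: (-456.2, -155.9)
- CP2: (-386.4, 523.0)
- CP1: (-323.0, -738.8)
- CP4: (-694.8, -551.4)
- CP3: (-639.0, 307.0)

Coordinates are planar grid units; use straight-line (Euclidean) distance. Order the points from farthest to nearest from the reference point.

Distance from the reference point at (12.6, 15.5) to each:
CP4 (-694.8, -551.4): 906.5
CP1 (-323.0, -738.8): 825.6
CP3 (-639.0, 307.0): 713.8
CP2 (-386.4, 523.0): 645.6
CP5 (-456.2, -155.9): 499.2

CP4, CP1, CP3, CP2, CP5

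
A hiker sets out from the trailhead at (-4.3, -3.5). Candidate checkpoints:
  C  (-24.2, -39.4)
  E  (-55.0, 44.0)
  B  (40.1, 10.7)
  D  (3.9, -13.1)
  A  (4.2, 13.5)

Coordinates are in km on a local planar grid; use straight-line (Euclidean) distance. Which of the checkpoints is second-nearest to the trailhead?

Distances from the trailhead ((-4.3, -3.5)):
D: 12.6 km
A: 19.0 km
C: 41.0 km
B: 46.6 km
E: 69.5 km
The second-nearest is A at 19.0 km.

A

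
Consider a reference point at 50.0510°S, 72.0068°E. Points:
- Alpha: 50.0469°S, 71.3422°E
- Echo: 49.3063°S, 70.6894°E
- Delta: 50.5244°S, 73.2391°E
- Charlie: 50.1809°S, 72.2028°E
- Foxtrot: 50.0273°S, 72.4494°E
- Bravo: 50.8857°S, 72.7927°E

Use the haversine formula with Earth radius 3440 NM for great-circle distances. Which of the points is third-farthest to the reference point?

Delta

Distances from the reference point (50.0510°S, 72.0068°E):
Echo: 68.0 NM
Bravo: 58.4 NM
Delta: 55.2 NM
Alpha: 25.6 NM
Foxtrot: 17.1 NM
Charlie: 10.9 NM
The third-farthest is Delta at 55.2 NM.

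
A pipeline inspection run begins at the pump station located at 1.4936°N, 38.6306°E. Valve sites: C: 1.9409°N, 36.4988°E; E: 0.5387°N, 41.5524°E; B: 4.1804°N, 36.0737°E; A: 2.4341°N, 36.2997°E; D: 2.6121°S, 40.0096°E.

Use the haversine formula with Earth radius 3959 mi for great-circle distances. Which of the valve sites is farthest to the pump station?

Distance to each, sorted:
D: 299.3 mi
B: 256.1 mi
E: 212.4 mi
A: 173.6 mi
C: 150.4 mi
The farthest is D at 299.3 mi.

D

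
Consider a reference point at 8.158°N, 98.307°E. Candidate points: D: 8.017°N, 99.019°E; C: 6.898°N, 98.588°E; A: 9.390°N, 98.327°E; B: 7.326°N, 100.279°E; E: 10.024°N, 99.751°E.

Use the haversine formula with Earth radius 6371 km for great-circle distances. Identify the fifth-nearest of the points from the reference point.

Distances from the reference point (8.158°N, 98.307°E):
D: 79.9 km
A: 137.0 km
C: 143.5 km
B: 236.2 km
E: 261.1 km
The fifth-nearest is E at 261.1 km.

E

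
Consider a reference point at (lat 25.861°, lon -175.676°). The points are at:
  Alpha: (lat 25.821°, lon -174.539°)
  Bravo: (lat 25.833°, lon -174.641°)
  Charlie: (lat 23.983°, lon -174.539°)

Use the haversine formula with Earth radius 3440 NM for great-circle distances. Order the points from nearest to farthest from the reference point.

Distances from the reference point:
Bravo (lat 25.833°, lon -174.641°): 55.9 NM
Alpha (lat 25.821°, lon -174.539°): 61.5 NM
Charlie (lat 23.983°, lon -174.539°): 128.6 NM

Bravo, Alpha, Charlie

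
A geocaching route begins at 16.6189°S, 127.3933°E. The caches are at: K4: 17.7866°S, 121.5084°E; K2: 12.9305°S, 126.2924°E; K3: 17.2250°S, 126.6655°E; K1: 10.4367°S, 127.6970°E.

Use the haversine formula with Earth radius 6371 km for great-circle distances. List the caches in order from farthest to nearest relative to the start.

Distances from the start:
K1 10.4367°S, 127.6970°E: 688.2 km
K4 17.7866°S, 121.5084°E: 638.4 km
K2 12.9305°S, 126.2924°E: 426.9 km
K3 17.2250°S, 126.6655°E: 102.6 km

K1, K4, K2, K3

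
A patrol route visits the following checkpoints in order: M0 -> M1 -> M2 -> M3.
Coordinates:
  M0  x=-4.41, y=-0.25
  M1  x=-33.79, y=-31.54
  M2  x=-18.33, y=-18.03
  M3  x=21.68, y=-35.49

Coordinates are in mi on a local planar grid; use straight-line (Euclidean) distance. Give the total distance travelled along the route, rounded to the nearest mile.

107 mi

Leg distances:
M0→M1: 42.9 mi  (cumulative 42.9 mi)
M1→M2: 20.5 mi  (cumulative 63.5 mi)
M2→M3: 43.7 mi  (cumulative 107.1 mi)
Total route length ≈ 107 mi.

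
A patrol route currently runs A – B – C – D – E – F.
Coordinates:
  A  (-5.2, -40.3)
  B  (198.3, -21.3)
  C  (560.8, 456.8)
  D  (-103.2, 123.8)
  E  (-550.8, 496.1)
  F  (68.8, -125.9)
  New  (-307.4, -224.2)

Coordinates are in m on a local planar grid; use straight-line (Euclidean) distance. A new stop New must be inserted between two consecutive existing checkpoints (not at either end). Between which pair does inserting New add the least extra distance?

between E and F

Added distance for inserting New between each consecutive pair:
A–B: 694.3 m
B–C: 1048.3 m
C–D: 764.1 m
D–E: 581.6 m
E–F: 271.2 m
Smallest added distance is 271.2 m, inserting between E and F.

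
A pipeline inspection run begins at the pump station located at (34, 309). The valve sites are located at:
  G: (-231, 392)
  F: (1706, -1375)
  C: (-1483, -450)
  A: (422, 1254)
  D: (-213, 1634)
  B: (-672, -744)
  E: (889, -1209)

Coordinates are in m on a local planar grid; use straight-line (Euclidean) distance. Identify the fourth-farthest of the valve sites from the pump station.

Distances from the pump station ((34, 309)):
F: 2373.1 m
E: 1742.2 m
C: 1696.3 m
D: 1347.8 m
B: 1267.8 m
A: 1021.6 m
G: 277.7 m
The fourth-farthest is D at 1347.8 m.

D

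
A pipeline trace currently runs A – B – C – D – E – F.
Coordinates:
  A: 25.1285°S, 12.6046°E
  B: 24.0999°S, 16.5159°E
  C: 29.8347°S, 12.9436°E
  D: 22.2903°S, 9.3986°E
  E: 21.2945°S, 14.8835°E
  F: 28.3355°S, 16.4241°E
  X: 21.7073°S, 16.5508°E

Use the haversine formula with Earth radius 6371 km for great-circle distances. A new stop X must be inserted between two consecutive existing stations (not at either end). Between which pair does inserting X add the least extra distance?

between E and F

Added distance for inserting X between each consecutive pair:
A–B: 408.3 km
B–C: 509.9 km
C–D: 802.8 km
D–E: 341.7 km
E–F: 117.4 km
Smallest added distance is 117.4 km, inserting between E and F.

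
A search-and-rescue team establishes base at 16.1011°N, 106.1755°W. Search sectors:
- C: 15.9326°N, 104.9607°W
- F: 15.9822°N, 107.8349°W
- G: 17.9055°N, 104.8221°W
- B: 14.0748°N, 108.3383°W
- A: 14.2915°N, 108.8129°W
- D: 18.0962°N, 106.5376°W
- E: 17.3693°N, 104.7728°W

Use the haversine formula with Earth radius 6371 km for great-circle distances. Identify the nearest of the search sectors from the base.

C

Distance to each, sorted:
C: 131.2 km
F: 177.8 km
E: 205.4 km
D: 225.2 km
G: 246.9 km
B: 323.5 km
A: 347.2 km
The nearest is C at 131.2 km.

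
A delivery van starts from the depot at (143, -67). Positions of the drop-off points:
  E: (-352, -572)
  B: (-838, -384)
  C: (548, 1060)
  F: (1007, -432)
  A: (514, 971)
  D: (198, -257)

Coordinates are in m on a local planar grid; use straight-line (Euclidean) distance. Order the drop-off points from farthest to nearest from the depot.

C, A, B, F, E, D

Distances from the depot:
C (548, 1060): 1197.6 m
A (514, 971): 1102.3 m
B (-838, -384): 1030.9 m
F (1007, -432): 937.9 m
E (-352, -572): 707.1 m
D (198, -257): 197.8 m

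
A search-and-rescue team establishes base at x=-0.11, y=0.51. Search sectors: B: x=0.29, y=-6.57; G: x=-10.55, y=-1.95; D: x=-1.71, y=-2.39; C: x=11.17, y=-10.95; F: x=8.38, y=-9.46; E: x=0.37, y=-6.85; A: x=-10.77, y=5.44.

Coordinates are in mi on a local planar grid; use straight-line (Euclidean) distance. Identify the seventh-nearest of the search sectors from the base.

Distances from the base (x=-0.11, y=0.51):
D: 3.3 mi
B: 7.1 mi
E: 7.4 mi
G: 10.7 mi
A: 11.7 mi
F: 13.1 mi
C: 16.1 mi
The seventh-nearest is C at 16.1 mi.

C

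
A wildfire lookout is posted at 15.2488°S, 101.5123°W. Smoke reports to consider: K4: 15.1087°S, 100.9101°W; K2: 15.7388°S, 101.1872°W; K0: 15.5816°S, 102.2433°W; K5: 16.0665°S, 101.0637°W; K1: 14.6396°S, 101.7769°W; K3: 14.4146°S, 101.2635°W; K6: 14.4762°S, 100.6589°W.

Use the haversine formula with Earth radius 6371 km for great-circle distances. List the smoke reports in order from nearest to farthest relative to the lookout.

K2, K4, K1, K0, K3, K5, K6

Distances from the lookout:
K2 15.7388°S, 101.1872°W: 64.7 km
K4 15.1087°S, 100.9101°W: 66.5 km
K1 14.6396°S, 101.7769°W: 73.5 km
K0 15.5816°S, 102.2433°W: 86.7 km
K3 14.4146°S, 101.2635°W: 96.5 km
K5 16.0665°S, 101.0637°W: 102.8 km
K6 14.4762°S, 100.6589°W: 125.7 km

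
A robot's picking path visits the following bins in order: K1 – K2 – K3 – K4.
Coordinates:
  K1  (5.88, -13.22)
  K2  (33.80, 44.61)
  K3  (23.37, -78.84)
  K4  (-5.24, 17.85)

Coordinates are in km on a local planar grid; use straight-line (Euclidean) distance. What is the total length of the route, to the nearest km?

Leg distances:
K1→K2: 64.2 km  (cumulative 64.2 km)
K2→K3: 123.9 km  (cumulative 188.1 km)
K3→K4: 100.8 km  (cumulative 288.9 km)
Total route length ≈ 289 km.

289 km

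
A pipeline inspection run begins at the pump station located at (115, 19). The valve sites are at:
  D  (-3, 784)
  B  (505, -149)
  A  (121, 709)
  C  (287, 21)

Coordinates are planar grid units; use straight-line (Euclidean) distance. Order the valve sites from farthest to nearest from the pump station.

Distances from the pump station:
D (-3, 784): 774.0
A (121, 709): 690.0
B (505, -149): 424.6
C (287, 21): 172.0

D, A, B, C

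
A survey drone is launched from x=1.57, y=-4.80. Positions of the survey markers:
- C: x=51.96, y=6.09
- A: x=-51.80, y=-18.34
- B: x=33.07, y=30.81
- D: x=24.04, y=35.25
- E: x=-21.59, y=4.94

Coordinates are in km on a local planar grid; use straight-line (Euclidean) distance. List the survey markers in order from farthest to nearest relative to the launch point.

Distance from the launch point at x=1.57, y=-4.80 to each:
A x=-51.80, y=-18.34: 55.1 km
C x=51.96, y=6.09: 51.6 km
B x=33.07, y=30.81: 47.5 km
D x=24.04, y=35.25: 45.9 km
E x=-21.59, y=4.94: 25.1 km

A, C, B, D, E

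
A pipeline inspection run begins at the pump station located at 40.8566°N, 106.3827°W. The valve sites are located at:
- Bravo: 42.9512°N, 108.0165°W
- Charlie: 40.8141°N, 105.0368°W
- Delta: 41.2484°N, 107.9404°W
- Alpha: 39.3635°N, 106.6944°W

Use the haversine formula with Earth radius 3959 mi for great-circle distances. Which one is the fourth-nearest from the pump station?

Bravo

Distance to each, sorted:
Charlie: 70.4 mi
Delta: 85.6 mi
Alpha: 104.5 mi
Bravo: 167.3 mi
The fourth-nearest is Bravo at 167.3 mi.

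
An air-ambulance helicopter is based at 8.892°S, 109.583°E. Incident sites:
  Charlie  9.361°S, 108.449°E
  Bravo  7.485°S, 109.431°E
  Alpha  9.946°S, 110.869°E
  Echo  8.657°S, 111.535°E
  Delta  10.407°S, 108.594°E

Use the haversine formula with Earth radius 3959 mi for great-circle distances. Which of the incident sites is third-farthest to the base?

Alpha

Distances from the base (8.892°S, 109.583°E):
Echo: 134.3 mi
Delta: 124.5 mi
Alpha: 114.0 mi
Bravo: 97.8 mi
Charlie: 83.9 mi
The third-farthest is Alpha at 114.0 mi.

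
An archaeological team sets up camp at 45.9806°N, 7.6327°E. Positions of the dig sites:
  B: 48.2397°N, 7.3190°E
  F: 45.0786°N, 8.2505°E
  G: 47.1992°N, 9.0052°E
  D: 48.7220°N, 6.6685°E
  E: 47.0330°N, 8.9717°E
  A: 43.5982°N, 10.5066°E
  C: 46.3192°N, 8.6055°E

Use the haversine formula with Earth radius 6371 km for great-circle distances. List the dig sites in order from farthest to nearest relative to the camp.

A, D, B, G, E, F, C

Computing each great-circle distance from 45.9806°N, 7.6327°E:
A 43.5982°N, 10.5066°E: 348.7 km
D 48.7220°N, 6.6685°E: 313.4 km
B 48.2397°N, 7.3190°E: 252.3 km
G 47.1992°N, 9.0052°E: 171.3 km
E 47.0330°N, 8.9717°E: 155.5 km
F 45.0786°N, 8.2505°E: 111.2 km
C 46.3192°N, 8.6055°E: 83.9 km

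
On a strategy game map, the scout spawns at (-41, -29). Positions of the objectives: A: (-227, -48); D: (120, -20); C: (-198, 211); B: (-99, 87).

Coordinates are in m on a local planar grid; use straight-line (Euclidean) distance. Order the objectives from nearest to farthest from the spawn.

B, D, A, C

Distance from the spawn at (-41, -29) to each:
B (-99, 87): 129.7 m
D (120, -20): 161.3 m
A (-227, -48): 187.0 m
C (-198, 211): 286.8 m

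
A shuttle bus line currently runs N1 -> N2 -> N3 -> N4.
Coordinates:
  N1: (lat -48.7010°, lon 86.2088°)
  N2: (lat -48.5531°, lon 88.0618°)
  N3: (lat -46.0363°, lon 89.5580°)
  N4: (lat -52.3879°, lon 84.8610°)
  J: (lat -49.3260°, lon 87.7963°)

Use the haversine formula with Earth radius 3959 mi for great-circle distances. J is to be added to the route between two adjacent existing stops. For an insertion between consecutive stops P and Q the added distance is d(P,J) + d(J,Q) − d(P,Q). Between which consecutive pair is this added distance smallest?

Added distance for inserting J between each consecutive pair:
N1–N2: 53.4 mi
N2–N3: 108.9 mi
N3–N4: 1.7 mi
Smallest added distance is 1.7 mi, inserting between N3 and N4.

between N3 and N4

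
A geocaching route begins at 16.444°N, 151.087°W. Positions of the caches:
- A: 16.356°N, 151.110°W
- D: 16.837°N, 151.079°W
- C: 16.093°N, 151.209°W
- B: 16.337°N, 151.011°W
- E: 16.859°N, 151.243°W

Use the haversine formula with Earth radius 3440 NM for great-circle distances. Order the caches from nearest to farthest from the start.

A, B, C, D, E

Distances from the start:
A 16.356°N, 151.110°W: 5.4 NM
B 16.337°N, 151.011°W: 7.8 NM
C 16.093°N, 151.209°W: 22.2 NM
D 16.837°N, 151.079°W: 23.6 NM
E 16.859°N, 151.243°W: 26.5 NM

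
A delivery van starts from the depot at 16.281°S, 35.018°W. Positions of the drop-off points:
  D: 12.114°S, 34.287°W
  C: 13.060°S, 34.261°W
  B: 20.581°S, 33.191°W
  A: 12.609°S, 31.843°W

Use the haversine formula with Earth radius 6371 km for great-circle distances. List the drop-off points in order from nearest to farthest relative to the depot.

Computing each great-circle distance from 16.281°S, 35.018°W:
C 13.060°S, 34.261°W: 367.3 km
D 12.114°S, 34.287°W: 470.0 km
B 20.581°S, 33.191°W: 515.5 km
A 12.609°S, 31.843°W: 532.5 km

C, D, B, A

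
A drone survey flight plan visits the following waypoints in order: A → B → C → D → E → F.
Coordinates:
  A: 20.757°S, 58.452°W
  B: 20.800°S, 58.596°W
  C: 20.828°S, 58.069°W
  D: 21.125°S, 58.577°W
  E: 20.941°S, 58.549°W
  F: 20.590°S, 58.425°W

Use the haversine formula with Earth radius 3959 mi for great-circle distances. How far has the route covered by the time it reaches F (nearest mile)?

121 mi

Leg distances:
A→B: 9.8 mi  (cumulative 9.8 mi)
B→C: 34.1 mi  (cumulative 43.9 mi)
C→D: 38.7 mi  (cumulative 82.5 mi)
D→E: 12.8 mi  (cumulative 95.4 mi)
E→F: 25.5 mi  (cumulative 120.9 mi)
Cumulative distance at F ≈ 121 mi.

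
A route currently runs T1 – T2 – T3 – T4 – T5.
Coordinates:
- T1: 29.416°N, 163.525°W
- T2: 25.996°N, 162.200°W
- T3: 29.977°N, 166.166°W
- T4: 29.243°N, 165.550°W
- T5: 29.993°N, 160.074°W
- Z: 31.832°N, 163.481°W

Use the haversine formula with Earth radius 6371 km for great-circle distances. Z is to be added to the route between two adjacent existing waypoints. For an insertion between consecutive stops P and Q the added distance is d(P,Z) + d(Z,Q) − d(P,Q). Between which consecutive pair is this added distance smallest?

Added distance for inserting Z between each consecutive pair:
T1–T2: 527.4 km
T2–T3: 400.2 km
T3–T4: 577.3 km
T4–T5: 197.6 km
Smallest added distance is 197.6 km, inserting between T4 and T5.

between T4 and T5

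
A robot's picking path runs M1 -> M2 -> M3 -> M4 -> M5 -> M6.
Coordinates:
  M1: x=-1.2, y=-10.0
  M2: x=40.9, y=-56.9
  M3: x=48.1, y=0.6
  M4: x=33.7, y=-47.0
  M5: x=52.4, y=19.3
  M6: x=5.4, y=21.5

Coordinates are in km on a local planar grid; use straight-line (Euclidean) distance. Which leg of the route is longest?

M4–M5

Leg distances:
M1→M2: 63.0 km
M2→M3: 57.9 km
M3→M4: 49.7 km
M4→M5: 68.9 km
M5→M6: 47.1 km
The longest leg is M4–M5 at 68.9 km.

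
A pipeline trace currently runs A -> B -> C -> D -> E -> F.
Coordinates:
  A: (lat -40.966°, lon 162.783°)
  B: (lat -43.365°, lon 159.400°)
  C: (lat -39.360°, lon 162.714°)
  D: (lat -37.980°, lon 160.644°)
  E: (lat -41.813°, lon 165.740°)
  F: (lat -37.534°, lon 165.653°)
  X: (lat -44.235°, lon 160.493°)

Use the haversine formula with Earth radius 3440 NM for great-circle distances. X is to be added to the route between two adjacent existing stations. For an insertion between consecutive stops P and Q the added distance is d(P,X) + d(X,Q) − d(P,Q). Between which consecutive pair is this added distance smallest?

between A and B

Added distance for inserting X between each consecutive pair:
A–B: 83.0 NM
B–C: 96.6 NM
C–D: 557.1 NM
D–E: 319.3 NM
E–F: 480.6 NM
Smallest added distance is 83.0 NM, inserting between A and B.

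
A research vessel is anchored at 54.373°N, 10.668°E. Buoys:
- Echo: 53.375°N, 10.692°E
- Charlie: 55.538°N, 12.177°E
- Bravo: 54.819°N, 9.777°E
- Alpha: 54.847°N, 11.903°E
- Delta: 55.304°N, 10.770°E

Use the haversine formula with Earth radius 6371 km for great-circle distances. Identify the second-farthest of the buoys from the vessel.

Distances from the vessel (54.373°N, 10.668°E):
Charlie: 161.4 km
Echo: 111.0 km
Delta: 103.7 km
Alpha: 95.4 km
Bravo: 75.9 km
The second-farthest is Echo at 111.0 km.

Echo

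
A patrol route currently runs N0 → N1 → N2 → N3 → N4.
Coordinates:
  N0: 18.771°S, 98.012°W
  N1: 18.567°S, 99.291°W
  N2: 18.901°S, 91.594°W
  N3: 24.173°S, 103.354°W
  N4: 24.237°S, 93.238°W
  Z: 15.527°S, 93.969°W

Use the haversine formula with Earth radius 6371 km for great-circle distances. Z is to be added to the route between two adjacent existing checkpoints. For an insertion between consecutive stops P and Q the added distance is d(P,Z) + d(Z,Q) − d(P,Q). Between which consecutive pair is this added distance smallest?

between N1 and N2

Added distance for inserting Z between each consecutive pair:
N0–N1: 1083.2 km
N1–N2: 299.7 km
N2–N3: 475.6 km
N3–N4: 1318.7 km
Smallest added distance is 299.7 km, inserting between N1 and N2.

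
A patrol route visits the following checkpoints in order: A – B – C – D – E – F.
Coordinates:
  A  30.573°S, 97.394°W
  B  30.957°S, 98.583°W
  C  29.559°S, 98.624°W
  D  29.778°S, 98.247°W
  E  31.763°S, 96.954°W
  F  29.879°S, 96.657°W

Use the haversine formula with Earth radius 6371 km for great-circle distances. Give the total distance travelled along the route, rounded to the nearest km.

Leg distances:
A→B: 121.4 km  (cumulative 121.4 km)
B→C: 155.5 km  (cumulative 276.9 km)
C→D: 43.8 km  (cumulative 320.7 km)
D→E: 252.9 km  (cumulative 573.6 km)
E→F: 211.4 km  (cumulative 785.0 km)
Total route length ≈ 785 km.

785 km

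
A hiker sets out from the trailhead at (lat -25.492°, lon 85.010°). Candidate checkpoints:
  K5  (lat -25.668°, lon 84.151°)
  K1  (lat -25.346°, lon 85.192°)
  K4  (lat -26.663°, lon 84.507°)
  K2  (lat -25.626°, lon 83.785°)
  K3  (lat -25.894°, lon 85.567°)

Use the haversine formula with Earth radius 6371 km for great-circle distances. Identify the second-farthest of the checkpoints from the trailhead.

Distance to each, sorted:
K4: 139.6 km
K2: 123.8 km
K5: 88.3 km
K3: 71.5 km
K1: 24.4 km
The second-farthest is K2 at 123.8 km.

K2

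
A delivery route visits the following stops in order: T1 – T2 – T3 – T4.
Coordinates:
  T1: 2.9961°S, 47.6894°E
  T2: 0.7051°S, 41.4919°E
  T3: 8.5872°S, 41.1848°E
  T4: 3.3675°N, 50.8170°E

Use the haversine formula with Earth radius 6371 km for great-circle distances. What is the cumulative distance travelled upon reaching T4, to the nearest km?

3317 km

Leg distances:
T1→T2: 734.3 km  (cumulative 734.3 km)
T2→T3: 877.1 km  (cumulative 1611.4 km)
T3→T4: 1705.2 km  (cumulative 3316.6 km)
Cumulative distance at T4 ≈ 3317 km.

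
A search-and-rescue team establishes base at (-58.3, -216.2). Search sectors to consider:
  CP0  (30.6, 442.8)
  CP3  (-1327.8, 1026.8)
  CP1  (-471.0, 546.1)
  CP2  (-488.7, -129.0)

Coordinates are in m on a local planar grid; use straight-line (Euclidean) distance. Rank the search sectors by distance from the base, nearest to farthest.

CP2, CP0, CP1, CP3

Computing each straight-line distance from (-58.3, -216.2):
CP2 (-488.7, -129.0): 439.1 m
CP0 (30.6, 442.8): 665.0 m
CP1 (-471.0, 546.1): 866.8 m
CP3 (-1327.8, 1026.8): 1776.7 m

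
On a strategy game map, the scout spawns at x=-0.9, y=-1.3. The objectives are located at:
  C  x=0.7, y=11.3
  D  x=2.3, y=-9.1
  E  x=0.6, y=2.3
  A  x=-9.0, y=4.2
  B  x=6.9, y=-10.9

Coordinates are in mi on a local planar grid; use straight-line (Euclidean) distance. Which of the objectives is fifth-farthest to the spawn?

E

Distances from the spawn (x=-0.9, y=-1.3):
C: 12.7 mi
B: 12.4 mi
A: 9.8 mi
D: 8.4 mi
E: 3.9 mi
The fifth-farthest is E at 3.9 mi.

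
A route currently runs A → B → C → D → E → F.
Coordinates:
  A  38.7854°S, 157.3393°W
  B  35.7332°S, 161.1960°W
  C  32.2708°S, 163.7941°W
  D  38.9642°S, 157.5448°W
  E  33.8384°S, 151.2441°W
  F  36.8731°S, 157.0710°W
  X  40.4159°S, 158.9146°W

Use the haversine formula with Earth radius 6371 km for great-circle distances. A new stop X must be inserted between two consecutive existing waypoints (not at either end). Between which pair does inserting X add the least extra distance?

Added distance for inserting X between each consecutive pair:
A–B: 302.4 km
B–C: 1109.4 km
C–D: 270.8 km
D–E: 396.0 km
E–F: 796.3 km
Smallest added distance is 270.8 km, inserting between C and D.

between C and D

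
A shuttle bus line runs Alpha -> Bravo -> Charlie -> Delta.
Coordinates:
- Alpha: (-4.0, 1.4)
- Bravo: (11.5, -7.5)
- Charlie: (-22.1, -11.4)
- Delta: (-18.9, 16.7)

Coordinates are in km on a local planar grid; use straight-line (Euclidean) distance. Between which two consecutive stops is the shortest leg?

Leg distances:
Alpha→Bravo: 17.9 km
Bravo→Charlie: 33.8 km
Charlie→Delta: 28.3 km
The shortest leg is Alpha–Bravo at 17.9 km.

Alpha–Bravo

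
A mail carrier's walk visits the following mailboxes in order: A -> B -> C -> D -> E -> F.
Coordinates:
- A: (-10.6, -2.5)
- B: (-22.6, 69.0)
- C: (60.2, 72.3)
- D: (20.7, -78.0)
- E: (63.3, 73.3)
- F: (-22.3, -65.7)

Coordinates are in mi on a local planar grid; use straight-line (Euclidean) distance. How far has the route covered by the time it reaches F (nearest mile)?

631 mi

Leg distances:
A→B: 72.5 mi  (cumulative 72.5 mi)
B→C: 82.9 mi  (cumulative 155.4 mi)
C→D: 155.4 mi  (cumulative 310.8 mi)
D→E: 157.2 mi  (cumulative 468.0 mi)
E→F: 163.2 mi  (cumulative 631.2 mi)
Cumulative distance at F ≈ 631 mi.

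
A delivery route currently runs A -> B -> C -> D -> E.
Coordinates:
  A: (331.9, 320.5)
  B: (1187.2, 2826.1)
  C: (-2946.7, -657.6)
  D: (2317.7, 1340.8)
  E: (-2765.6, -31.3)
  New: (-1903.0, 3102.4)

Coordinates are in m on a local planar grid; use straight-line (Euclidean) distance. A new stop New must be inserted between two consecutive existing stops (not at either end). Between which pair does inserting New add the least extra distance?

Added distance for inserting New between each consecutive pair:
A–B: 4023.4 m
B–C: 1598.7 m
C–D: 2844.8 m
D–E: 2558.6 m
Smallest added distance is 1598.7 m, inserting between B and C.

between B and C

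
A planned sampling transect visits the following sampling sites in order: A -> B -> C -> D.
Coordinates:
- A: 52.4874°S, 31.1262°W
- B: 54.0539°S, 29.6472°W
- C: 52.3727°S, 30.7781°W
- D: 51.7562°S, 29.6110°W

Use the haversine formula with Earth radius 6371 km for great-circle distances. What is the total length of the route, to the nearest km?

507 km

Leg distances:
A→B: 200.0 km  (cumulative 200.0 km)
B→C: 201.5 km  (cumulative 401.6 km)
C→D: 105.2 km  (cumulative 506.7 km)
Total route length ≈ 507 km.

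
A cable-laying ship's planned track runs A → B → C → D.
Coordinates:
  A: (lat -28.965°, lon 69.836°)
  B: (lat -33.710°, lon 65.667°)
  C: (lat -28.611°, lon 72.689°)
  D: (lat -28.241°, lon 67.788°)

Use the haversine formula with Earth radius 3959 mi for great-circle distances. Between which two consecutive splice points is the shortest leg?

Leg distances:
A→B: 409.8 mi
B→C: 544.3 mi
C→D: 298.9 mi
The shortest leg is C–D at 298.9 mi.

C–D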